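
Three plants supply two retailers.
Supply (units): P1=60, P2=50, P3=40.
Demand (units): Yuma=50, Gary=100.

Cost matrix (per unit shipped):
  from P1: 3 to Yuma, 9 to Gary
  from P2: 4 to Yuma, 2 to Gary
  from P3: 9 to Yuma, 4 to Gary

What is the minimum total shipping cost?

A cheapest plan:
  P1->Yuma: 50 units
  P1->Gary: 10 units
  P2->Gary: 50 units
  P3->Gary: 40 units
Total cost = 500.

500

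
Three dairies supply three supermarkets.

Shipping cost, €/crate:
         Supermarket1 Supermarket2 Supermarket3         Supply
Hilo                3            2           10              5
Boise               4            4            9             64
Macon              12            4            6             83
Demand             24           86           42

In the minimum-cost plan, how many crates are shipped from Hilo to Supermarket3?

0

Solving gives:
  Hilo–Supermarket2: 5 × €2 = €10
  Boise–Supermarket1: 24 × €4 = €96
  Boise–Supermarket2: 40 × €4 = €160
  Macon–Supermarket2: 41 × €4 = €164
  Macon–Supermarket3: 42 × €6 = €252
Total cost = €682.
The route Hilo→Supermarket3 is not used.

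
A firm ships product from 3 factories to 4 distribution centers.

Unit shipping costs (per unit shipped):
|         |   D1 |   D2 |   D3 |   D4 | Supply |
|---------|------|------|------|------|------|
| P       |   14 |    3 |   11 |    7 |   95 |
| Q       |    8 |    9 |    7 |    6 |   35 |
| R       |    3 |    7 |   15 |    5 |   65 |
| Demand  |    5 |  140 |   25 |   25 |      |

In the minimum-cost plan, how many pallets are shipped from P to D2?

95

Solving gives:
  P->D2: 95 × 3 = 285
  Q->D3: 25 × 7 = 175
  Q->D4: 10 × 6 = 60
  R->D1: 5 × 3 = 15
  R->D2: 45 × 7 = 315
  R->D4: 15 × 5 = 75
Total cost = 925.
So P→D2 carries 95 pallets.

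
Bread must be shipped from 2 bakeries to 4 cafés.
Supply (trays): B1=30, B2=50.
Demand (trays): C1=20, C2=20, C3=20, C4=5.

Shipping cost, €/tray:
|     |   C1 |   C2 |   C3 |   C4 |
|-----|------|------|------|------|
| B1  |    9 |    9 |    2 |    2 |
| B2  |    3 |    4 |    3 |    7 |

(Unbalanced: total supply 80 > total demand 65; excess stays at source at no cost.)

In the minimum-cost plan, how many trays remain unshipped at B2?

An optimal plan:
  B1 to C3: 20 × €2 = €40
  B1 to C4: 5 × €2 = €10
  B2 to C1: 20 × €3 = €60
  B2 to C2: 20 × €4 = €80
Total cost = €190.
B2 ships 40 of its 50, leaving 10.

10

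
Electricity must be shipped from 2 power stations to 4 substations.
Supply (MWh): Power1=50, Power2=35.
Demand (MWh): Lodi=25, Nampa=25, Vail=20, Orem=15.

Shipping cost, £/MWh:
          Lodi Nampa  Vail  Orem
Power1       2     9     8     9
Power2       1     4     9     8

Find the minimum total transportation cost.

Optimal allocation:
  Power1 to Lodi: 25 × £2 = £50
  Power1 to Vail: 20 × £8 = £160
  Power1 to Orem: 5 × £9 = £45
  Power2 to Nampa: 25 × £4 = £100
  Power2 to Orem: 10 × £8 = £80
Total = 50 + 160 + 45 + 100 + 80 = £435.

435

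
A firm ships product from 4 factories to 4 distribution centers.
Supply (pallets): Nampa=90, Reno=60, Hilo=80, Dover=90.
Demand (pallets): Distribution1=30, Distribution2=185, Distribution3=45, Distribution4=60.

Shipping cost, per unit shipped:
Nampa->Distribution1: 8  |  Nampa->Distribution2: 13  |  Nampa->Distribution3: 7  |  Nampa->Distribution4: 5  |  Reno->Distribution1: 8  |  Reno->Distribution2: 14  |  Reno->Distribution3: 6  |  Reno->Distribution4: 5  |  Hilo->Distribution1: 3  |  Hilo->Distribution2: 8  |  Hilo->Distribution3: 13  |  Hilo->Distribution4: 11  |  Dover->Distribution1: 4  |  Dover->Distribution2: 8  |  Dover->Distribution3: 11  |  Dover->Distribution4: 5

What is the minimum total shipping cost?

2365

One minimum-cost allocation:
  Nampa–Distribution2: 45 × 13 = 585
  Nampa–Distribution4: 45 × 5 = 225
  Reno–Distribution3: 45 × 6 = 270
  Reno–Distribution4: 15 × 5 = 75
  Hilo–Distribution1: 30 × 3 = 90
  Hilo–Distribution2: 50 × 8 = 400
  Dover–Distribution2: 90 × 8 = 720
Total = 585 + 225 + 270 + 75 + 90 + 400 + 720 = 2365.
(Supply check: Nampa ships 90; Reno ships 60; Hilo ships 80; Dover ships 90.)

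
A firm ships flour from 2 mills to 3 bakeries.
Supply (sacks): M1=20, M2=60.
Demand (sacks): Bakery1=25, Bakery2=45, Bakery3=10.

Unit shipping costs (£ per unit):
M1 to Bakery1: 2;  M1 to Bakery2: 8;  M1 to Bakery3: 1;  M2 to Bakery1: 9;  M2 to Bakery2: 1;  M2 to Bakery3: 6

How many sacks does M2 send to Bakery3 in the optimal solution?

10

The minimum-cost plan:
  M1 to Bakery1: 20 sacks
  M2 to Bakery1: 5 sacks
  M2 to Bakery2: 45 sacks
  M2 to Bakery3: 10 sacks
Total cost = £190.
So M2→Bakery3 carries 10 sacks.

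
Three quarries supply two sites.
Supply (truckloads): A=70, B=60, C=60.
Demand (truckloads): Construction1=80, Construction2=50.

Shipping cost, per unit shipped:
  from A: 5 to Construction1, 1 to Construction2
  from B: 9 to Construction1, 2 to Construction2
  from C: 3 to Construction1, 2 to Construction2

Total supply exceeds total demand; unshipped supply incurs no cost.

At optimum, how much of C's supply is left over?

0

Minimum-cost shipments:
  A to Construction1: 20 × 5 = 100
  A to Construction2: 50 × 1 = 50
  C to Construction1: 60 × 3 = 180
Total cost = 330.
C ships 60 of its 60, leaving 0.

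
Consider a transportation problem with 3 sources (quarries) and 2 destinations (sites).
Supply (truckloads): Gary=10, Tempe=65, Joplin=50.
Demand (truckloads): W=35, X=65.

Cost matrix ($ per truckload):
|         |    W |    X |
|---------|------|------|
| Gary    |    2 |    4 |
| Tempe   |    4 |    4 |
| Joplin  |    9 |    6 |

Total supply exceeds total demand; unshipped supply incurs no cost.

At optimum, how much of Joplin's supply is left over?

Minimum-cost shipments:
  Gary to W: 10 × $2 = $20
  Tempe to W: 25 × $4 = $100
  Tempe to X: 40 × $4 = $160
  Joplin to X: 25 × $6 = $150
Total cost = $430.
Joplin ships 25 of its 50, leaving 25.

25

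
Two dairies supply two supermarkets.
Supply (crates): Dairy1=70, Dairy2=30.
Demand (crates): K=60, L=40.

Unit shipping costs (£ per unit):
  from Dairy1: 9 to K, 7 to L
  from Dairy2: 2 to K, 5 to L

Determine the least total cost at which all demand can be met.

An optimal shipping plan:
  Dairy1->K: 30 crates
  Dairy1->L: 40 crates
  Dairy2->K: 30 crates
Total cost = £610.

610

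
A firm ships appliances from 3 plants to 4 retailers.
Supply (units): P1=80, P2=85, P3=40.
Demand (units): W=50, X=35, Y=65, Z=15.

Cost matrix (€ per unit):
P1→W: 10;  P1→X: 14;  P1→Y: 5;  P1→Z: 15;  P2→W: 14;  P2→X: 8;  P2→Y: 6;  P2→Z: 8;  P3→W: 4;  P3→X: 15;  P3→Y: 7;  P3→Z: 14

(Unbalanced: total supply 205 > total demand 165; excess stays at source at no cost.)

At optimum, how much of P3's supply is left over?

0

An optimal plan:
  P1 to W: 10 units
  P1 to Y: 65 units
  P2 to X: 35 units
  P2 to Z: 15 units
  P3 to W: 40 units
Total cost = €985.
P3 ships 40 of its 40, leaving 0.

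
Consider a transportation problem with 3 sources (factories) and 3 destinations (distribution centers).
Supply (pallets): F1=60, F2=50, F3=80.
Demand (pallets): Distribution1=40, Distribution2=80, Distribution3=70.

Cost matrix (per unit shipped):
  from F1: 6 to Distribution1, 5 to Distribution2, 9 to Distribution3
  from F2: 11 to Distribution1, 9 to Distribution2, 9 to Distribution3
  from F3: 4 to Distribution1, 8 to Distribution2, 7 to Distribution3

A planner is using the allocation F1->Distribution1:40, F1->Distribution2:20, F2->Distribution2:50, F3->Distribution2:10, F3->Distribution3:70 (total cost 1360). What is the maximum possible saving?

Current plan cost = 40·6 + 20·5 + 50·9 + 10·8 + 70·7 = 1360.
Optimal plan:
  F1->Distribution2: 60 × 5 = 300
  F2->Distribution2: 20 × 9 = 180
  F2->Distribution3: 30 × 9 = 270
  F3->Distribution1: 40 × 4 = 160
  F3->Distribution3: 40 × 7 = 280
Optimal cost = 1190.
Saving = 1360 − 1190 = 170.

170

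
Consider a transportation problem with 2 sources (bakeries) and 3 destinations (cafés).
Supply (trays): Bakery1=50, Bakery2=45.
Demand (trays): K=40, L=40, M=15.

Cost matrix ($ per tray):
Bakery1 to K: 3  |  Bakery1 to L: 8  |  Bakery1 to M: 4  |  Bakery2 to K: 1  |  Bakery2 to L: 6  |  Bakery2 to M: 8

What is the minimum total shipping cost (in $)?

410

One minimum-cost allocation:
  Bakery1 to K: 35 × $3 = $105
  Bakery1 to M: 15 × $4 = $60
  Bakery2 to K: 5 × $1 = $5
  Bakery2 to L: 40 × $6 = $240
Total = 105 + 60 + 5 + 240 = $410.
(Supply check: Bakery1 ships 50; Bakery2 ships 45.)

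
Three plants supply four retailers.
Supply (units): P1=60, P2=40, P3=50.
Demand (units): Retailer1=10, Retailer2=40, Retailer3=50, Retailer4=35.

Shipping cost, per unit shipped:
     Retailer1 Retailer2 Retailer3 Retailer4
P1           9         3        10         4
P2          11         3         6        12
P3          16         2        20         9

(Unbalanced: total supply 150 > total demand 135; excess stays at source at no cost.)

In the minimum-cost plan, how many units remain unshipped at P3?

10

An optimal plan:
  P1->Retailer1: 10 units
  P1->Retailer3: 10 units
  P1->Retailer4: 35 units
  P2->Retailer3: 40 units
  P3->Retailer2: 40 units
Total cost = 650.
P3 ships 40 of its 50, leaving 10.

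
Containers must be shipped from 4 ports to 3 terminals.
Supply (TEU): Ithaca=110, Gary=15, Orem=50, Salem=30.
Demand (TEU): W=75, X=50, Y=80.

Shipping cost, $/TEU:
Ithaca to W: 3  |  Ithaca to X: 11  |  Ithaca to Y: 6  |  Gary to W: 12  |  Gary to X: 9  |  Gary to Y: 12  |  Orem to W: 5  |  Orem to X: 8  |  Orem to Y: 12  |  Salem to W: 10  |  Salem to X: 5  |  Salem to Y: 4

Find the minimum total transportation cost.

1090

Optimal allocation:
  Ithaca->W: 60 × $3 = $180
  Ithaca->Y: 50 × $6 = $300
  Gary->X: 15 × $9 = $135
  Orem->W: 15 × $5 = $75
  Orem->X: 35 × $8 = $280
  Salem->Y: 30 × $4 = $120
Total = 180 + 300 + 135 + 75 + 280 + 120 = $1090.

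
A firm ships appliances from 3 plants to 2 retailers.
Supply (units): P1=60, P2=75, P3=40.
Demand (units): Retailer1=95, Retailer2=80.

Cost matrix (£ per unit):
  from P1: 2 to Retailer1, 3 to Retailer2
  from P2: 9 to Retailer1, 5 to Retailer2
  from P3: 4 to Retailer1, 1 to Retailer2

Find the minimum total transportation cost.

Optimal allocation:
  P1–Retailer1: 60 × £2 = £120
  P2–Retailer2: 75 × £5 = £375
  P3–Retailer1: 35 × £4 = £140
  P3–Retailer2: 5 × £1 = £5
Total = 120 + 375 + 140 + 5 = £640.

640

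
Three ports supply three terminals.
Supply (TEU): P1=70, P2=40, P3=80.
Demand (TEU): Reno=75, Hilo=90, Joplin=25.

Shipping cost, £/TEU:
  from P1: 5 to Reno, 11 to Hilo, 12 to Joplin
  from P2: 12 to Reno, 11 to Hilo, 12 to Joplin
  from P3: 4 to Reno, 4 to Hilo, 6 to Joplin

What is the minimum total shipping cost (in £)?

1135

Optimal allocation:
  P1→Reno: 70 × £5 = £350
  P2→Hilo: 15 × £11 = £165
  P2→Joplin: 25 × £12 = £300
  P3→Reno: 5 × £4 = £20
  P3→Hilo: 75 × £4 = £300
Total = 350 + 165 + 300 + 20 + 300 = £1135.
(Supply check: P1 ships 70; P2 ships 40; P3 ships 80.)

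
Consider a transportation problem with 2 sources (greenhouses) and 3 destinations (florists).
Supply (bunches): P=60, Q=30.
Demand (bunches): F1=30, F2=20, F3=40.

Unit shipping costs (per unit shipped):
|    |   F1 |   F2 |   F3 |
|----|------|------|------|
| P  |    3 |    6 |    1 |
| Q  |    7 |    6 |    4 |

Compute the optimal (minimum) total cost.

280

Optimal allocation:
  P->F1: 30 × 3 = 90
  P->F3: 30 × 1 = 30
  Q->F2: 20 × 6 = 120
  Q->F3: 10 × 4 = 40
Total = 90 + 30 + 120 + 40 = 280.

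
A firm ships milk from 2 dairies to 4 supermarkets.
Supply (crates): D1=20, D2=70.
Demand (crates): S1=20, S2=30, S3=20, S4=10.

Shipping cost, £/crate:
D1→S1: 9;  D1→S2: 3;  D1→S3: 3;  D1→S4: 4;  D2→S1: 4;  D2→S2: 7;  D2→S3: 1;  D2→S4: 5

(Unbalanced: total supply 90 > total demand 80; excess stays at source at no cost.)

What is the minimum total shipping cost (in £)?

280

An optimal shipping plan:
  D1–S2: 20 × £3 = £60
  D2–S1: 20 × £4 = £80
  D2–S2: 10 × £7 = £70
  D2–S3: 20 × £1 = £20
  D2–S4: 10 × £5 = £50
Total = 60 + 80 + 70 + 20 + 50 = £280.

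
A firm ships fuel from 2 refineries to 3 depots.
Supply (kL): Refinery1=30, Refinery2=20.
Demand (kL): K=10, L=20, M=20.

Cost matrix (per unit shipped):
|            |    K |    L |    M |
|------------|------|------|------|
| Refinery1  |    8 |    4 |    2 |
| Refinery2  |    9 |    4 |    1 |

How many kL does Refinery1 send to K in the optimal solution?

10

Solving gives:
  Refinery1–K: 10 × 8 = 80
  Refinery1–L: 20 × 4 = 80
  Refinery2–M: 20 × 1 = 20
Total cost = 180.
So Refinery1→K carries 10 kL.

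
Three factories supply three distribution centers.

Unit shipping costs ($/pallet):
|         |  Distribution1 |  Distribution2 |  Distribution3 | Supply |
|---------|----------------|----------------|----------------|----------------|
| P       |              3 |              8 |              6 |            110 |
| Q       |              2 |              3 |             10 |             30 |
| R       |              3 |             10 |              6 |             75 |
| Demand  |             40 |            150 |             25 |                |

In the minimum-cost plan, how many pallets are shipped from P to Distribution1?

Solving gives:
  P→Distribution2: 110 × $8 = $880
  Q→Distribution2: 30 × $3 = $90
  R→Distribution1: 40 × $3 = $120
  R→Distribution2: 10 × $10 = $100
  R→Distribution3: 25 × $6 = $150
Total cost = $1340.
The route P→Distribution1 is not used.

0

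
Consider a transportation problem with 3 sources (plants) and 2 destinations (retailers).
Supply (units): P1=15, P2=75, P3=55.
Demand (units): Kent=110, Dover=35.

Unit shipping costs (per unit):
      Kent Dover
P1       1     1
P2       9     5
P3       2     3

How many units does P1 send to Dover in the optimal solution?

0

Solving gives:
  P1→Kent: 15 units
  P2→Kent: 40 units
  P2→Dover: 35 units
  P3→Kent: 55 units
Total cost = 660.
The route P1→Dover is not used.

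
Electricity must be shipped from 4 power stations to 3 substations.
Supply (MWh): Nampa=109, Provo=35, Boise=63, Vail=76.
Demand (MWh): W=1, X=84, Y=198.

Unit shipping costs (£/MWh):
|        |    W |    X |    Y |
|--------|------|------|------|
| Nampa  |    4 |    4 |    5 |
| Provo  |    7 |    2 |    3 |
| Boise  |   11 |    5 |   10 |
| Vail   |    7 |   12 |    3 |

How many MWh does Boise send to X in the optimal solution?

63

Optimal shipments:
  Nampa->W: 1 × £4 = £4
  Nampa->X: 21 × £4 = £84
  Nampa->Y: 87 × £5 = £435
  Provo->Y: 35 × £3 = £105
  Boise->X: 63 × £5 = £315
  Vail->Y: 76 × £3 = £228
Total cost = £1171.
So Boise→X carries 63 MWh.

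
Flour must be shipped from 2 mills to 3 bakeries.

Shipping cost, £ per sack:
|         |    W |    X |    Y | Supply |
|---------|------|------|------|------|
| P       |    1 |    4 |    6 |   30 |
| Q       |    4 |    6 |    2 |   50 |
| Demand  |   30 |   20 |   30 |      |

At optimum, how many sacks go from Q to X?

The minimum-cost plan:
  P–W: 30 × £1 = £30
  Q–X: 20 × £6 = £120
  Q–Y: 30 × £2 = £60
Total cost = £210.
So Q→X carries 20 sacks.

20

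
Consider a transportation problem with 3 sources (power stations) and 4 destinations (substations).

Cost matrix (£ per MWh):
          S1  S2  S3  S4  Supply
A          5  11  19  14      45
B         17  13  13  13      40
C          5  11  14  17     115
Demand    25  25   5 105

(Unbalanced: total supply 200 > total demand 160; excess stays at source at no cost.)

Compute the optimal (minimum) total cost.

One minimum-cost allocation:
  A→S4: 45 × £14 = £630
  B→S4: 40 × £13 = £520
  C→S1: 25 × £5 = £125
  C→S2: 25 × £11 = £275
  C→S3: 5 × £14 = £70
  C→S4: 20 × £17 = £340
Total = 630 + 520 + 125 + 275 + 70 + 340 = £1960.
(Supply check: A ships 45; B ships 40; C ships 75.)

1960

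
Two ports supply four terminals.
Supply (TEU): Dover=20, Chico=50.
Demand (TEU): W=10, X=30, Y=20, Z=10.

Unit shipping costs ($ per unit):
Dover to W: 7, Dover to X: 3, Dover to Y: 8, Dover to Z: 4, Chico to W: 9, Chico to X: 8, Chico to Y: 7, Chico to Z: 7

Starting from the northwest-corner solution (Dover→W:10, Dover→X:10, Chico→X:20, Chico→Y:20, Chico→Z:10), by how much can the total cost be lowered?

30

Current plan cost = 10·7 + 10·3 + 20·8 + 20·7 + 10·7 = $470.
Optimal plan:
  Dover→X: 20 × $3 = $60
  Chico→W: 10 × $9 = $90
  Chico→X: 10 × $8 = $80
  Chico→Y: 20 × $7 = $140
  Chico→Z: 10 × $7 = $70
Optimal cost = $440.
Saving = 470 − 440 = $30.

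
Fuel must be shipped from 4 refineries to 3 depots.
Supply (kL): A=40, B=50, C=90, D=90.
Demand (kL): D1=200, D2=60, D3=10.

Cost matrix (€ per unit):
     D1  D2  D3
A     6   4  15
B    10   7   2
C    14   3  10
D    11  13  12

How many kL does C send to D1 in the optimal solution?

30

Solving gives:
  A→D1: 40 × €6 = €240
  B→D1: 40 × €10 = €400
  B→D3: 10 × €2 = €20
  C→D1: 30 × €14 = €420
  C→D2: 60 × €3 = €180
  D→D1: 90 × €11 = €990
Total cost = €2250.
So C→D1 carries 30 kL.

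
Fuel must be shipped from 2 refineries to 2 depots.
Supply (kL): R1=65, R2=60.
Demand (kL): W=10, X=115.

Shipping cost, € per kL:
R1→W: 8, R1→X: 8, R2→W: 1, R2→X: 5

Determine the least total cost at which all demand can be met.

780

Optimal allocation:
  R1 to X: 65 kL
  R2 to W: 10 kL
  R2 to X: 50 kL
Total cost = €780.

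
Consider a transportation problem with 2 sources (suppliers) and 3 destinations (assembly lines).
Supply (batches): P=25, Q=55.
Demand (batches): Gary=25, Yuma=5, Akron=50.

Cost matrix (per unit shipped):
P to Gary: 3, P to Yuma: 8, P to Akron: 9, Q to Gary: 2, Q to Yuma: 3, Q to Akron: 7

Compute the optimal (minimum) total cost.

A cheapest plan:
  P to Gary: 25 × 3 = 75
  Q to Yuma: 5 × 3 = 15
  Q to Akron: 50 × 7 = 350
Total = 75 + 15 + 350 = 440.

440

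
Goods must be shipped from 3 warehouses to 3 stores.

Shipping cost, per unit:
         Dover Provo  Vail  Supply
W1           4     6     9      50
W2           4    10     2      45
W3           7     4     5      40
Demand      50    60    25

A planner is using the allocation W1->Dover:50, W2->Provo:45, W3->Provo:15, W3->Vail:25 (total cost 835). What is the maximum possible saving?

305

Current plan cost = 50·4 + 45·10 + 15·4 + 25·5 = 835.
Optimal plan:
  W1->Dover: 30 units
  W1->Provo: 20 units
  W2->Dover: 20 units
  W2->Vail: 25 units
  W3->Provo: 40 units
Optimal cost = 530.
Saving = 835 − 530 = 305.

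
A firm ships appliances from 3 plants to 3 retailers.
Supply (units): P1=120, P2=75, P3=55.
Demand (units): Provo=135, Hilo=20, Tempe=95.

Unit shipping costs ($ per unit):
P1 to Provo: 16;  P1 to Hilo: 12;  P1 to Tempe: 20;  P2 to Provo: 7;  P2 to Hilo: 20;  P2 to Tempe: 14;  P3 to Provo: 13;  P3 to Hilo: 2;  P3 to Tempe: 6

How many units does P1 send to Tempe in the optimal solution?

40

Solving gives:
  P1->Provo: 60 units
  P1->Hilo: 20 units
  P1->Tempe: 40 units
  P2->Provo: 75 units
  P3->Tempe: 55 units
Total cost = $2855.
So P1→Tempe carries 40 units.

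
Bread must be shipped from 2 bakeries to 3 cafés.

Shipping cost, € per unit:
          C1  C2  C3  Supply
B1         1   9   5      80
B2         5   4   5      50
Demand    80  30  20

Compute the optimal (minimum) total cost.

300

An optimal shipping plan:
  B1→C1: 80 trays
  B2→C2: 30 trays
  B2→C3: 20 trays
Total cost = €300.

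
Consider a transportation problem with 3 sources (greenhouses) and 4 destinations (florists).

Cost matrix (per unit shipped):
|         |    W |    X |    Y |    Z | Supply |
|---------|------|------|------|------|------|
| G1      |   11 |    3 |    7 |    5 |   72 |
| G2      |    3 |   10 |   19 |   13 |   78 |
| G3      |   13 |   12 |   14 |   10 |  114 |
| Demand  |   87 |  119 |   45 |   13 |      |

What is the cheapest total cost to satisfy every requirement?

Optimal allocation:
  G1→X: 72 × 3 = 216
  G2→W: 78 × 3 = 234
  G3→W: 9 × 13 = 117
  G3→X: 47 × 12 = 564
  G3→Y: 45 × 14 = 630
  G3→Z: 13 × 10 = 130
Total = 216 + 234 + 117 + 564 + 630 + 130 = 1891.

1891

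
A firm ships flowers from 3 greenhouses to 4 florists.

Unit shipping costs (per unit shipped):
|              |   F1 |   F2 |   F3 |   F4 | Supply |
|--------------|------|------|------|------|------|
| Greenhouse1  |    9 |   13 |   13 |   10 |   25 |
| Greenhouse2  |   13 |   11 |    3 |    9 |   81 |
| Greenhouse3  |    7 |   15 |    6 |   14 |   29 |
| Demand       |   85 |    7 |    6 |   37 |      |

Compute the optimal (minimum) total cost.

1259

A cheapest plan:
  Greenhouse1→F1: 25 × 9 = 225
  Greenhouse2→F1: 31 × 13 = 403
  Greenhouse2→F2: 7 × 11 = 77
  Greenhouse2→F3: 6 × 3 = 18
  Greenhouse2→F4: 37 × 9 = 333
  Greenhouse3→F1: 29 × 7 = 203
Total = 225 + 403 + 77 + 18 + 333 + 203 = 1259.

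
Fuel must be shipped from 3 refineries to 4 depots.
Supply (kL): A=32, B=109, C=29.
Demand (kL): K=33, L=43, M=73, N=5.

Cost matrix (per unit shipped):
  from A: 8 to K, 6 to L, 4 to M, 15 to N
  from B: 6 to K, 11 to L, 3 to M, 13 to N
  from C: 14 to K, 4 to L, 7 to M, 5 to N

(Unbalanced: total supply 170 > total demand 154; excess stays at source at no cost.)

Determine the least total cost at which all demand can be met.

652

One minimum-cost allocation:
  A→L: 19 kL
  B→K: 33 kL
  B→M: 73 kL
  C→L: 24 kL
  C→N: 5 kL
Total cost = 652.
(Supply check: A ships 19; B ships 106; C ships 29.)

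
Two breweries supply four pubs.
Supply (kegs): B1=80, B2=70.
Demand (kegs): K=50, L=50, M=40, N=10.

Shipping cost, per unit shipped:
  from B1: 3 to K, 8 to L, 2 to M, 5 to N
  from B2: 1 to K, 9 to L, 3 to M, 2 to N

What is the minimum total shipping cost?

560

A cheapest plan:
  B1 to L: 50 × 8 = 400
  B1 to M: 30 × 2 = 60
  B2 to K: 50 × 1 = 50
  B2 to M: 10 × 3 = 30
  B2 to N: 10 × 2 = 20
Total = 400 + 60 + 50 + 30 + 20 = 560.
(Supply check: B1 ships 80; B2 ships 70.)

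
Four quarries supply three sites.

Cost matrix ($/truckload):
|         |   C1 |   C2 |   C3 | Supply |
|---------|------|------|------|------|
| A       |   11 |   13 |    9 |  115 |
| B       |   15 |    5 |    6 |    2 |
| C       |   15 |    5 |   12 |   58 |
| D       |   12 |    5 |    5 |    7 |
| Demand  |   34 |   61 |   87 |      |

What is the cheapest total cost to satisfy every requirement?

1438

A cheapest plan:
  A->C1: 34 × $11 = $374
  A->C3: 81 × $9 = $729
  B->C2: 2 × $5 = $10
  C->C2: 58 × $5 = $290
  D->C2: 1 × $5 = $5
  D->C3: 6 × $5 = $30
Total = 374 + 729 + 10 + 290 + 5 + 30 = $1438.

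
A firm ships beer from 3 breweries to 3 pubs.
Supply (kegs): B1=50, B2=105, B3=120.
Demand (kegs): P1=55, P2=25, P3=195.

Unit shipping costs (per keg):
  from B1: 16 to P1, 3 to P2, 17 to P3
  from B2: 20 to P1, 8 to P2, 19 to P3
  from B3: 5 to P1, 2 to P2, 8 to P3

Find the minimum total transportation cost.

A cheapest plan:
  B1→P2: 25 × 3 = 75
  B1→P3: 25 × 17 = 425
  B2→P3: 105 × 19 = 1995
  B3→P1: 55 × 5 = 275
  B3→P3: 65 × 8 = 520
Total = 75 + 425 + 1995 + 275 + 520 = 3290.

3290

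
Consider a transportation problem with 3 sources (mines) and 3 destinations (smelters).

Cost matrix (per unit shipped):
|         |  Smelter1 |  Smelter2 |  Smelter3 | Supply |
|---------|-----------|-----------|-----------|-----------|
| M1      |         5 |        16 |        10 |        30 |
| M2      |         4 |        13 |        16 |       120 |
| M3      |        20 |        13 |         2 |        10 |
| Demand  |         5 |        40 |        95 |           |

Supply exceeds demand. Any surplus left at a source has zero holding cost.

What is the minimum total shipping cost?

1740

An optimal shipping plan:
  M1 to Smelter3: 30 tons
  M2 to Smelter1: 5 tons
  M2 to Smelter2: 40 tons
  M2 to Smelter3: 55 tons
  M3 to Smelter3: 10 tons
Total cost = 1740.
(Supply check: M1 ships 30; M2 ships 100; M3 ships 10.)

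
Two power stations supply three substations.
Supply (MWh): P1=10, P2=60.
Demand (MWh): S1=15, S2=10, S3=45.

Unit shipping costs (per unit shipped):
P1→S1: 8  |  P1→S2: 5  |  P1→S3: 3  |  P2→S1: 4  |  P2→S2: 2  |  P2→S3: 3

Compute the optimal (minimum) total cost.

An optimal shipping plan:
  P1 to S3: 10 × 3 = 30
  P2 to S1: 15 × 4 = 60
  P2 to S2: 10 × 2 = 20
  P2 to S3: 35 × 3 = 105
Total = 30 + 60 + 20 + 105 = 215.

215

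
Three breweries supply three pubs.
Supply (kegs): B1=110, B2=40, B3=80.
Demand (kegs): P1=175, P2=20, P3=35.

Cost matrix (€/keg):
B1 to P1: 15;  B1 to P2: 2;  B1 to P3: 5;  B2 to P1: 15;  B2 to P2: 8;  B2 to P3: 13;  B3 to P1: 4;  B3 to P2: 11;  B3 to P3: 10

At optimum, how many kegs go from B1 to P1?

The minimum-cost plan:
  B1 to P1: 55 kegs
  B1 to P2: 20 kegs
  B1 to P3: 35 kegs
  B2 to P1: 40 kegs
  B3 to P1: 80 kegs
Total cost = €1960.
So B1→P1 carries 55 kegs.

55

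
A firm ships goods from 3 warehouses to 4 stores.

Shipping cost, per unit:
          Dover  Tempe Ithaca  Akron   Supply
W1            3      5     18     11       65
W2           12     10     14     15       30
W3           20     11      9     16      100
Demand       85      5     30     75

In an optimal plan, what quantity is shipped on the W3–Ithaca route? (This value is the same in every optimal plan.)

30

Solving gives:
  W1 to Dover: 65 × 3 = 195
  W2 to Dover: 20 × 12 = 240
  W2 to Tempe: 5 × 10 = 50
  W2 to Akron: 5 × 15 = 75
  W3 to Ithaca: 30 × 9 = 270
  W3 to Akron: 70 × 16 = 1120
Total cost = 1950.
So W3→Ithaca carries 30 units.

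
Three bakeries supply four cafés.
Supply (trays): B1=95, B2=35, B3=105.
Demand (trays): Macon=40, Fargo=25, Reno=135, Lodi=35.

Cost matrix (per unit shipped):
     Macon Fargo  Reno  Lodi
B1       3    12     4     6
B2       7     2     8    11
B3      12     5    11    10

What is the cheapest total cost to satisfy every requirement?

One minimum-cost allocation:
  B1->Macon: 5 × 3 = 15
  B1->Reno: 90 × 4 = 360
  B2->Macon: 35 × 7 = 245
  B3->Fargo: 25 × 5 = 125
  B3->Reno: 45 × 11 = 495
  B3->Lodi: 35 × 10 = 350
Total = 15 + 360 + 245 + 125 + 495 + 350 = 1590.

1590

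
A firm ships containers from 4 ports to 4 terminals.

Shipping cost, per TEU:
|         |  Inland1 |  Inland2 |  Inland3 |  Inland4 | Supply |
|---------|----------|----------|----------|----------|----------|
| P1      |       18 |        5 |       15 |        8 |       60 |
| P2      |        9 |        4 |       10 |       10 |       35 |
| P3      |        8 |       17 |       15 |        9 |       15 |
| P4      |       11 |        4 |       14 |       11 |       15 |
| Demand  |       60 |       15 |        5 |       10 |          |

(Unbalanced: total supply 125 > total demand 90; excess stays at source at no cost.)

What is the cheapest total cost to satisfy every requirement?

760

A cheapest plan:
  P1–Inland2: 15 × 5 = 75
  P1–Inland4: 10 × 8 = 80
  P2–Inland1: 30 × 9 = 270
  P2–Inland3: 5 × 10 = 50
  P3–Inland1: 15 × 8 = 120
  P4–Inland1: 15 × 11 = 165
Total = 75 + 80 + 270 + 50 + 120 + 165 = 760.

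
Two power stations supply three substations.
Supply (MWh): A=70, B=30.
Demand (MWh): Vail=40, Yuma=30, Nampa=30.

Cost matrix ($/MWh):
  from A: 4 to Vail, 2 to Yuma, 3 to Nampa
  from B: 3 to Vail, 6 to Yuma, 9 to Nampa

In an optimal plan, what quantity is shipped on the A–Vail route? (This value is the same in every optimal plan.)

Solving gives:
  A->Vail: 10 × $4 = $40
  A->Yuma: 30 × $2 = $60
  A->Nampa: 30 × $3 = $90
  B->Vail: 30 × $3 = $90
Total cost = $280.
So A→Vail carries 10 MWh.

10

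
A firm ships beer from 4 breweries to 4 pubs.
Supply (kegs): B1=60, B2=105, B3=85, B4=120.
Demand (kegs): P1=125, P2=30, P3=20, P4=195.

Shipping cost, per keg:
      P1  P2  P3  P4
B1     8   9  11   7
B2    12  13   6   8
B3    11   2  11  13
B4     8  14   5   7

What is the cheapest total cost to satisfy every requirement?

A cheapest plan:
  B1->P1: 60 × 8 = 480
  B2->P4: 105 × 8 = 840
  B3->P1: 55 × 11 = 605
  B3->P2: 30 × 2 = 60
  B4->P1: 10 × 8 = 80
  B4->P3: 20 × 5 = 100
  B4->P4: 90 × 7 = 630
Total = 480 + 840 + 605 + 60 + 80 + 100 + 630 = 2795.

2795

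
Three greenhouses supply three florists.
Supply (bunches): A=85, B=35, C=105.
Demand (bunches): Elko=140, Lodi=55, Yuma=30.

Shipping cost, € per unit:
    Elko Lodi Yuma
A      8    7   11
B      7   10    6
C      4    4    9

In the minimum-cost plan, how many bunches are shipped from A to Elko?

Optimal shipments:
  A->Elko: 30 × €8 = €240
  A->Lodi: 55 × €7 = €385
  B->Elko: 5 × €7 = €35
  B->Yuma: 30 × €6 = €180
  C->Elko: 105 × €4 = €420
Total cost = €1260.
So A→Elko carries 30 bunches.

30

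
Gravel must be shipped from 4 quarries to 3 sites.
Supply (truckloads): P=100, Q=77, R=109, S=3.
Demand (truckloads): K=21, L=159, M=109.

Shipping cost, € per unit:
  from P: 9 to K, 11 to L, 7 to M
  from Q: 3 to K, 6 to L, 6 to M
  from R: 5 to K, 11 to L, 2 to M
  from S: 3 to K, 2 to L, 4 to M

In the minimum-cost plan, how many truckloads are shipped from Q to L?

56

The minimum-cost plan:
  P→L: 100 × €11 = €1100
  Q→K: 21 × €3 = €63
  Q→L: 56 × €6 = €336
  R→M: 109 × €2 = €218
  S→L: 3 × €2 = €6
Total cost = €1723.
So Q→L carries 56 truckloads.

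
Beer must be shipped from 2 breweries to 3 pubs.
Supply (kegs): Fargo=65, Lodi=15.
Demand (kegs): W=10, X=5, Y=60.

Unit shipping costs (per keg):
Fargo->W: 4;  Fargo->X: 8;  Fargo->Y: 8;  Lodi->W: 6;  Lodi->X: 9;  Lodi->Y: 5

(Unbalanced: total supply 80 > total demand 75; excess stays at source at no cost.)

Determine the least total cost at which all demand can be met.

Optimal allocation:
  Fargo to W: 10 kegs
  Fargo to X: 5 kegs
  Fargo to Y: 45 kegs
  Lodi to Y: 15 kegs
Total cost = 515.

515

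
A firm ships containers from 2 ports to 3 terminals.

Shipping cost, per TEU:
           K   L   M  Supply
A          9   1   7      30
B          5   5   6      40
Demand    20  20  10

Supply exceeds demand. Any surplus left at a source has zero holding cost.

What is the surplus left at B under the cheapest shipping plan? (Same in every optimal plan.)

10

Minimum-cost shipments:
  A->L: 20 × 1 = 20
  B->K: 20 × 5 = 100
  B->M: 10 × 6 = 60
Total cost = 180.
B ships 30 of its 40, leaving 10.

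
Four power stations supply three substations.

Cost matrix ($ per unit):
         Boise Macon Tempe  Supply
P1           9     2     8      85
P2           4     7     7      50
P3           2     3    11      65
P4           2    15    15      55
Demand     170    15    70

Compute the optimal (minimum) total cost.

A cheapest plan:
  P1→Macon: 15 × $2 = $30
  P1→Tempe: 70 × $8 = $560
  P2→Boise: 50 × $4 = $200
  P3→Boise: 65 × $2 = $130
  P4→Boise: 55 × $2 = $110
Total = 30 + 560 + 200 + 130 + 110 = $1030.

1030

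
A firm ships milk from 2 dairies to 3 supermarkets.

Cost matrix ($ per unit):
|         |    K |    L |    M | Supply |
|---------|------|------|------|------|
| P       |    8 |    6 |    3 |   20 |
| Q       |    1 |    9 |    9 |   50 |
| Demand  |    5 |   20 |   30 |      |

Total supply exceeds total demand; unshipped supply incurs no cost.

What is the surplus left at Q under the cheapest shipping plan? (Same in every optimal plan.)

15

An optimal plan:
  P to M: 20 × $3 = $60
  Q to K: 5 × $1 = $5
  Q to L: 20 × $9 = $180
  Q to M: 10 × $9 = $90
Total cost = $335.
Q ships 35 of its 50, leaving 15.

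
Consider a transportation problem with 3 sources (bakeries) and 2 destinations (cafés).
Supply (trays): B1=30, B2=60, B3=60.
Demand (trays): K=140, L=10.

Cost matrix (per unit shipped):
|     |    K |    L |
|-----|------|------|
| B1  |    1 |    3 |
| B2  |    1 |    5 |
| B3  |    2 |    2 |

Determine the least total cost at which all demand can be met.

Optimal allocation:
  B1 to K: 30 × 1 = 30
  B2 to K: 60 × 1 = 60
  B3 to K: 50 × 2 = 100
  B3 to L: 10 × 2 = 20
Total = 30 + 60 + 100 + 20 = 210.

210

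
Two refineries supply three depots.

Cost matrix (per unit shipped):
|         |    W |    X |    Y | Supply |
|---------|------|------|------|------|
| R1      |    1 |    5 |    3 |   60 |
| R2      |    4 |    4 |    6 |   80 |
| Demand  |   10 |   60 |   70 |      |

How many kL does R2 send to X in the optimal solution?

60

The minimum-cost plan:
  R1–Y: 60 × 3 = 180
  R2–W: 10 × 4 = 40
  R2–X: 60 × 4 = 240
  R2–Y: 10 × 6 = 60
Total cost = 520.
So R2→X carries 60 kL.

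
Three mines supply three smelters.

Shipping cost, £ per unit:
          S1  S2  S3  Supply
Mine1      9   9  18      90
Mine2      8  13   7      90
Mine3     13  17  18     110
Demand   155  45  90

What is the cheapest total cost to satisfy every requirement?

2870

Optimal allocation:
  Mine1->S1: 45 tons
  Mine1->S2: 45 tons
  Mine2->S3: 90 tons
  Mine3->S1: 110 tons
Total cost = £2870.
(Supply check: Mine1 ships 90; Mine2 ships 90; Mine3 ships 110.)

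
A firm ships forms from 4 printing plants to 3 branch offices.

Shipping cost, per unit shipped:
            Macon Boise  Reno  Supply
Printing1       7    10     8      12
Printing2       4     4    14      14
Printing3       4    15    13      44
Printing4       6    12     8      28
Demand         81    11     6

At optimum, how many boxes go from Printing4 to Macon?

Optimal shipments:
  Printing1→Macon: 6 boxes
  Printing1→Reno: 6 boxes
  Printing2→Macon: 3 boxes
  Printing2→Boise: 11 boxes
  Printing3→Macon: 44 boxes
  Printing4→Macon: 28 boxes
Total cost = 490.
So Printing4→Macon carries 28 boxes.

28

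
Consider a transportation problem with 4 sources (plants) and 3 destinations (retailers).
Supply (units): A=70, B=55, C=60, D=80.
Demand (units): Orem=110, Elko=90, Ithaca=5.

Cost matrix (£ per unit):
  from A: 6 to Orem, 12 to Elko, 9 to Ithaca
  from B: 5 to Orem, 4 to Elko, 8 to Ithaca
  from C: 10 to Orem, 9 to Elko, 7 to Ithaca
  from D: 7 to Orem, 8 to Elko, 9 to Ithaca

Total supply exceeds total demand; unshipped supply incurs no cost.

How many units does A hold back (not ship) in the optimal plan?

0

An optimal plan:
  A–Orem: 70 × £6 = £420
  B–Elko: 55 × £4 = £220
  C–Ithaca: 5 × £7 = £35
  D–Orem: 40 × £7 = £280
  D–Elko: 35 × £8 = £280
Total cost = £1235.
A ships 70 of its 70, leaving 0.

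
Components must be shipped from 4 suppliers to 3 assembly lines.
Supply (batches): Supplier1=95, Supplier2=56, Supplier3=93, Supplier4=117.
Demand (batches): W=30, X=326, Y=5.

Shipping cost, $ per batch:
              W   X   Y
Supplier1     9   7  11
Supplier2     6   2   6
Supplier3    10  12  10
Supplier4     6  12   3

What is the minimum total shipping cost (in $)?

An optimal shipping plan:
  Supplier1->X: 95 × $7 = $665
  Supplier2->X: 56 × $2 = $112
  Supplier3->X: 93 × $12 = $1116
  Supplier4->W: 30 × $6 = $180
  Supplier4->X: 82 × $12 = $984
  Supplier4->Y: 5 × $3 = $15
Total = 665 + 112 + 1116 + 180 + 984 + 15 = $3072.
(Supply check: Supplier1 ships 95; Supplier2 ships 56; Supplier3 ships 93; Supplier4 ships 117.)

3072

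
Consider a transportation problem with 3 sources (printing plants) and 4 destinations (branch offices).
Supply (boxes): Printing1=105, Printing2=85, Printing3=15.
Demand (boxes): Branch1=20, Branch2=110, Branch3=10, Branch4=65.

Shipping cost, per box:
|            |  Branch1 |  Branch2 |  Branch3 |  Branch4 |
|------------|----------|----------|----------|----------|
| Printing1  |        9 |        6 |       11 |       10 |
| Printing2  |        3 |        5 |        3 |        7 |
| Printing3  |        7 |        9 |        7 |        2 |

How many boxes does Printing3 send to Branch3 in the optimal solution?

Optimal shipments:
  Printing1→Branch2: 105 × 6 = 630
  Printing2→Branch1: 20 × 3 = 60
  Printing2→Branch2: 5 × 5 = 25
  Printing2→Branch3: 10 × 3 = 30
  Printing2→Branch4: 50 × 7 = 350
  Printing3→Branch4: 15 × 2 = 30
Total cost = 1125.
The route Printing3→Branch3 is not used.

0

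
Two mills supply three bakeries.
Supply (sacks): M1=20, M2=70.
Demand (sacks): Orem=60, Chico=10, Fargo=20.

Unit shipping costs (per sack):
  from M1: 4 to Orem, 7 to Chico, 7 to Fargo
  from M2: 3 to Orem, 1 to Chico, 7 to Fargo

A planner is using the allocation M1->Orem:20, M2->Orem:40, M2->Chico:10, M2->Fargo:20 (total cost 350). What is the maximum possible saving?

20

Current plan cost = 20·4 + 40·3 + 10·1 + 20·7 = 350.
Optimal plan:
  M1–Fargo: 20 × 7 = 140
  M2–Orem: 60 × 3 = 180
  M2–Chico: 10 × 1 = 10
Optimal cost = 330.
Saving = 350 − 330 = 20.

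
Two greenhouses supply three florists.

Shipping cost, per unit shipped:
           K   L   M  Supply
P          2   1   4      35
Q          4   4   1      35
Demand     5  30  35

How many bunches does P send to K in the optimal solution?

Solving gives:
  P to K: 5 × 2 = 10
  P to L: 30 × 1 = 30
  Q to M: 35 × 1 = 35
Total cost = 75.
So P→K carries 5 bunches.

5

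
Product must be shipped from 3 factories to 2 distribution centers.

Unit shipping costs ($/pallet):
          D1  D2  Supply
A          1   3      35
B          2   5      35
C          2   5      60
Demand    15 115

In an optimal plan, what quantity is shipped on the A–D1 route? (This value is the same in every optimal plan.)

Solving gives:
  A→D2: 35 × $3 = $105
  B→D1: 15 × $2 = $30
  B→D2: 20 × $5 = $100
  C→D2: 60 × $5 = $300
Total cost = $535.
The route A→D1 is not used.

0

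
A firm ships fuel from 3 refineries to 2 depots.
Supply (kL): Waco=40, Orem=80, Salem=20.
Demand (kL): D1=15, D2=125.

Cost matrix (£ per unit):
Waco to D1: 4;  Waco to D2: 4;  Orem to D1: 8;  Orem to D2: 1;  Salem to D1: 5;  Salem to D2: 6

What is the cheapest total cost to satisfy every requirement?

345

An optimal shipping plan:
  Waco to D2: 40 × £4 = £160
  Orem to D2: 80 × £1 = £80
  Salem to D1: 15 × £5 = £75
  Salem to D2: 5 × £6 = £30
Total = 160 + 80 + 75 + 30 = £345.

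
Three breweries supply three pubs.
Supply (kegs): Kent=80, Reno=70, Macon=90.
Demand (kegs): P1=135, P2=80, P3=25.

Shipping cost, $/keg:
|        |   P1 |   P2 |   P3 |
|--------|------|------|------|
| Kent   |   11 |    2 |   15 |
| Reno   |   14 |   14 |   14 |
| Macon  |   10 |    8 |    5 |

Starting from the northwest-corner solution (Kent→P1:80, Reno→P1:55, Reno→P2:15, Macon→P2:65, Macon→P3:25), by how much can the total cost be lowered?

590

Current plan cost = 80·11 + 55·14 + 15·14 + 65·8 + 25·5 = $2505.
Optimal plan:
  Kent->P2: 80 × $2 = $160
  Reno->P1: 70 × $14 = $980
  Macon->P1: 65 × $10 = $650
  Macon->P3: 25 × $5 = $125
Optimal cost = $1915.
Saving = 2505 − 1915 = $590.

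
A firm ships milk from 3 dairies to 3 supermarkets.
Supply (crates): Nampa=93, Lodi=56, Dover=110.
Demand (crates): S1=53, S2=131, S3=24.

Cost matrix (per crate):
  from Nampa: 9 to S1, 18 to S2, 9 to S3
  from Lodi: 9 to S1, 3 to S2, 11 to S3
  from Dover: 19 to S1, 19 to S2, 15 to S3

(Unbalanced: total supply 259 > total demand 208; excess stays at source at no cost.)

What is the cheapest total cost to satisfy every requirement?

2270

One minimum-cost allocation:
  Nampa to S1: 53 × 9 = 477
  Nampa to S2: 16 × 18 = 288
  Nampa to S3: 24 × 9 = 216
  Lodi to S2: 56 × 3 = 168
  Dover to S2: 59 × 19 = 1121
Total = 477 + 288 + 216 + 168 + 1121 = 2270.
(Supply check: Nampa ships 93; Lodi ships 56; Dover ships 59.)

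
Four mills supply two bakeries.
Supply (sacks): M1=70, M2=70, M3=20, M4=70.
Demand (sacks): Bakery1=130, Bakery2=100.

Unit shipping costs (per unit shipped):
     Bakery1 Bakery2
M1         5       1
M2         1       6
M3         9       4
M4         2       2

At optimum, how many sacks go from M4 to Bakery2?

The minimum-cost plan:
  M1 to Bakery2: 70 × 1 = 70
  M2 to Bakery1: 70 × 1 = 70
  M3 to Bakery2: 20 × 4 = 80
  M4 to Bakery1: 60 × 2 = 120
  M4 to Bakery2: 10 × 2 = 20
Total cost = 360.
So M4→Bakery2 carries 10 sacks.

10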